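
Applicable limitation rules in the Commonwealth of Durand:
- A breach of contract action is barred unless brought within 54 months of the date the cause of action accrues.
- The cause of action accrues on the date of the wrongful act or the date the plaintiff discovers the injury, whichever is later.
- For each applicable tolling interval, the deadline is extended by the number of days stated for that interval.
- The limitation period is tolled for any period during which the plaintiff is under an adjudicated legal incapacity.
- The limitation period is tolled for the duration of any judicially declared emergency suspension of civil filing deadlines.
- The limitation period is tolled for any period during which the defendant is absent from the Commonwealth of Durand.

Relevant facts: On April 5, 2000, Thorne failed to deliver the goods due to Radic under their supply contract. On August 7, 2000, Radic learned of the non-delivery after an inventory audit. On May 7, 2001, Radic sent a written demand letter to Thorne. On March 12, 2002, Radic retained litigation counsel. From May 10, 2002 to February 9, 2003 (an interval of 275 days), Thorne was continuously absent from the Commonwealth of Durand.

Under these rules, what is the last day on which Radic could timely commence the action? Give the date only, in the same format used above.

Because discovery on August 7, 2000 post-dates the April 5, 2000 act, accrual under the later-of rule falls on August 7, 2000.
54 months from August 7, 2000 is February 7, 2005.
The period was tolled for 275 days by the defendant's absence from the jurisdiction (May 10, 2002 to February 9, 2003), pushing the deadline to November 9, 2005.
Nothing else in the chronology tolls or restarts the period.

November 9, 2005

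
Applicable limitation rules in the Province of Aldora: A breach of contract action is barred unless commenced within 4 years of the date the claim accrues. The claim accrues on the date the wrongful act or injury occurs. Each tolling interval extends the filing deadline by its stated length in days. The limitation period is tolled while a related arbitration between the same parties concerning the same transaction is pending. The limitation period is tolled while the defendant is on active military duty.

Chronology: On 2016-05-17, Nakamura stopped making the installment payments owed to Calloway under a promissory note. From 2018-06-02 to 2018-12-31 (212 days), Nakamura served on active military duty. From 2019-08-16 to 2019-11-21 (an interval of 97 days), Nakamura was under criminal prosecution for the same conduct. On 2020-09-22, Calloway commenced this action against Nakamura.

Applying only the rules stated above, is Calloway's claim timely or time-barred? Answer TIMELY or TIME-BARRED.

TIMELY

The limitation period began to run on 2016-05-17.
The untolled deadline — 4 years after 2016-05-17 — is 2020-05-17.
The defendant's active military service from 2018-06-02 to 2018-12-31 tolled the period for 212 days, extending the deadline to 2020-12-15.
Although a criminal prosecution ran from 2019-08-16 to 2019-11-21, the stated rules do not make that a tolling event, so it is disregarded.
Calloway filed on 2020-09-22, before the 2020-12-15 deadline, so the action is timely.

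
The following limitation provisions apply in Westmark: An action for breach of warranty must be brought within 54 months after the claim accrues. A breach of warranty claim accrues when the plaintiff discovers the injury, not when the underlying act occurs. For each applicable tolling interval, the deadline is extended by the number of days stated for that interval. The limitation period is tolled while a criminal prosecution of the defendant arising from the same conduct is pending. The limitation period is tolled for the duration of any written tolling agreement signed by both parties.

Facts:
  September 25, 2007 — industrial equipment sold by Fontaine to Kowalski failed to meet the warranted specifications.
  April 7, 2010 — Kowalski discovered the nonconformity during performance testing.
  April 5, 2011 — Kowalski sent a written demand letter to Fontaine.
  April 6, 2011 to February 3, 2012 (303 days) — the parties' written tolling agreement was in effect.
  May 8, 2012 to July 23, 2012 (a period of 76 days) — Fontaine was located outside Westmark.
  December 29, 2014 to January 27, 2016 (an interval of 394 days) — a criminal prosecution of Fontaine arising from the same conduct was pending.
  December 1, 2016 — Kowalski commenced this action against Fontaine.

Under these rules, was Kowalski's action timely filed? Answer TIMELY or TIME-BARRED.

TIME-BARRED

Under the discovery rule, the claim accrued on April 7, 2010, when Kowalski discovered the injury — not on the September 25, 2007 date of the underlying act.
The untolled deadline — 54 months after April 7, 2010 — is October 7, 2014.
The period was tolled for 303 days by the written tolling agreement (April 6, 2011 to February 3, 2012), pushing the deadline to August 6, 2015.
The period was tolled for 394 days by the pending criminal prosecution (December 29, 2014 to January 27, 2016), pushing the deadline to September 3, 2016.
The defendant's absence from the jurisdiction from May 8, 2012 to July 23, 2012 does not toll the period, because no stated rule makes the defendant's absence a tolling event.
None of the other events listed affects the running of the period under the stated rules.
The December 1, 2016 filing falls after the September 3, 2016 deadline; the claim is time-barred.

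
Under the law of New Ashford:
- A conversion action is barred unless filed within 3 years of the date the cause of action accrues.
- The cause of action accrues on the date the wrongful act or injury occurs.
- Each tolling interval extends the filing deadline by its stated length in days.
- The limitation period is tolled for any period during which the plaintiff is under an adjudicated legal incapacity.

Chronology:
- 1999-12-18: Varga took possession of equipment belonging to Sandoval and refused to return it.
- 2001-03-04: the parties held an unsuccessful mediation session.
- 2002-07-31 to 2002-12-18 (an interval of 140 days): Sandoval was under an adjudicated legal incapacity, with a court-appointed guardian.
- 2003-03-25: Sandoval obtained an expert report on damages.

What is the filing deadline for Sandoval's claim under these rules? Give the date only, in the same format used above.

The limitation period began to run on 1999-12-18.
The untolled deadline — 3 years after 1999-12-18 — is 2002-12-18.
The period was tolled for 140 days by the plaintiff's legal incapacity (2002-07-31 to 2002-12-18), pushing the deadline to 2003-05-07.
None of the other events listed affects the running of the period under the stated rules.

2003-05-07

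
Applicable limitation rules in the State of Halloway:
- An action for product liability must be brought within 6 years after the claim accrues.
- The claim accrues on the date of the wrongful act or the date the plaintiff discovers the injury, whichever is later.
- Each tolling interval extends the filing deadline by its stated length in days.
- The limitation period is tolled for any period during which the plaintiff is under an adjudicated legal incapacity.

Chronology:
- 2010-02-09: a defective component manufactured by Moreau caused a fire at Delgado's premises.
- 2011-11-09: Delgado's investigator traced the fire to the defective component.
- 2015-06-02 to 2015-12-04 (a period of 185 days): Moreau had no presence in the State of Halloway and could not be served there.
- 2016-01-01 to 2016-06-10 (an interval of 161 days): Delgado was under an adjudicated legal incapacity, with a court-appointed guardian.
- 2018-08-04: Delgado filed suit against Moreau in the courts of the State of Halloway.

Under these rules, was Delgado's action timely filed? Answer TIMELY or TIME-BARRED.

Taking the later of the act (2010-02-09) and discovery (2011-11-09), the claim accrued on 2011-11-09.
Adding the 6 years base period to 2011-11-09 gives a deadline of 2017-11-09, before any tolling.
The plaintiff's legal incapacity from 2016-01-01 to 2016-06-10 tolled the period for 161 days, extending the deadline to 2018-04-19.
Although the defendant's absence ran from 2015-06-02 to 2015-12-04, the stated rules do not make that a tolling event, so it is disregarded.
Delgado filed on 2018-08-04, after the 2018-04-19 deadline, so the action is time-barred.

TIME-BARRED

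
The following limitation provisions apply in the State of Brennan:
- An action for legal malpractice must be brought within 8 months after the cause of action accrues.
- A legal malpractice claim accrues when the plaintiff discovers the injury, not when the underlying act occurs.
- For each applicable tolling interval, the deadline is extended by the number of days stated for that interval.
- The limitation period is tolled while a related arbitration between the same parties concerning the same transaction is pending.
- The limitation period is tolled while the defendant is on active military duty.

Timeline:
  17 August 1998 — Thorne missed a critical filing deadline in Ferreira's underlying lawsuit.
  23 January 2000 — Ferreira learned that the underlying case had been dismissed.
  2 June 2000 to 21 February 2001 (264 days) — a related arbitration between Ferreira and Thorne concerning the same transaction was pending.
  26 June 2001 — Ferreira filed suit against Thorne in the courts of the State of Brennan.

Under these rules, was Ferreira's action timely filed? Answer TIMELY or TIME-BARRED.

The claim did not accrue until Ferreira discovered the injury on 23 January 2000; the 17 August 1998 act date does not start the clock under the stated rule.
8 months from 23 January 2000 is 23 September 2000.
The pending related arbitration from 2 June 2000 to 21 February 2001 tolled the period for 264 days, extending the deadline to 14 June 2001.
Filing on 26 June 2001 missed the 14 June 2001 deadline — the action is time-barred.

TIME-BARRED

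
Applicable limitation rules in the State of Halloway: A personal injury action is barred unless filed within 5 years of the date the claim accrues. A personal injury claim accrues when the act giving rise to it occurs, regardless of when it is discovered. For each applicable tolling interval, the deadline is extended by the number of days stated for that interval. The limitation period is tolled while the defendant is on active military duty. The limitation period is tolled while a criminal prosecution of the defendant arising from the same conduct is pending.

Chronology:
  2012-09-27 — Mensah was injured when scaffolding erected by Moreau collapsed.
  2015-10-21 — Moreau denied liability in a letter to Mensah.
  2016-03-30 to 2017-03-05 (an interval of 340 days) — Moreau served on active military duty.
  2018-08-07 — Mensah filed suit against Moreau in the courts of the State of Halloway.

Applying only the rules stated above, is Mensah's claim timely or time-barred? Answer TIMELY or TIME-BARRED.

TIMELY

The claim accrued on 2012-09-27, the date of the act.
The untolled deadline — 5 years after 2012-09-27 — is 2017-09-27.
The defendant's active military service from 2016-03-30 to 2017-03-05 tolled the period for 340 days, extending the deadline to 2018-09-02.
Nothing else in the chronology tolls or restarts the period.
The 2018-08-07 filing precedes the 2018-09-02 deadline; the claim is timely.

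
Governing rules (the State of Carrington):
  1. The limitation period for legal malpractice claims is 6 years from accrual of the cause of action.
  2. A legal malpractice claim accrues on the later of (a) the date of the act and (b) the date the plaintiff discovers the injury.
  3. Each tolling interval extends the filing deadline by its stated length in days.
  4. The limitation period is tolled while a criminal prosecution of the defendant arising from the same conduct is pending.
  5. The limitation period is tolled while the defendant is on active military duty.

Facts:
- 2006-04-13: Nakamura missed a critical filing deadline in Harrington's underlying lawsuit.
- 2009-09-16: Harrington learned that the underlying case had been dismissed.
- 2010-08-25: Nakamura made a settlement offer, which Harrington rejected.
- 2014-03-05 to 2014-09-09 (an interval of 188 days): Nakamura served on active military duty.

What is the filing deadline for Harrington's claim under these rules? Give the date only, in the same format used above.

2016-03-22

The claim accrued on 2009-09-16 — the later of the 2006-04-13 act and the 2009-09-16 discovery.
Adding the 6 years base period to 2009-09-16 gives a deadline of 2015-09-16, before any tolling.
The period was tolled for 188 days by the defendant's active military service (2014-03-05 to 2014-09-09), pushing the deadline to 2016-03-22.
The other events in the timeline have no effect on the limitation period under the stated rules.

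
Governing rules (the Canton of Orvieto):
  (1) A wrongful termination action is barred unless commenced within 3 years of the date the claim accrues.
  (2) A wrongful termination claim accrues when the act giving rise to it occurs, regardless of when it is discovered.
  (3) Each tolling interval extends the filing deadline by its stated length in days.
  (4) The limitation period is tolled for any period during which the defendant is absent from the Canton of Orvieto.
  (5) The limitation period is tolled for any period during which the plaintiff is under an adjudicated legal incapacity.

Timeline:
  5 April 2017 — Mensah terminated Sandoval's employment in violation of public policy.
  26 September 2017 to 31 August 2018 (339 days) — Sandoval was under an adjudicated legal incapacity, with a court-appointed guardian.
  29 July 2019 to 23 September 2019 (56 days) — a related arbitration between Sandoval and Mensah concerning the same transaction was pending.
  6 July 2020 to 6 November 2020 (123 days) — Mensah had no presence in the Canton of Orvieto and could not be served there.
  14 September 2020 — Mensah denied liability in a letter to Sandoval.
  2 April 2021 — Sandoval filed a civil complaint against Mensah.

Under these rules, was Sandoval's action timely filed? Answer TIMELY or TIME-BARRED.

TIMELY

The claim accrued on 5 April 2017, when the wrongful act occurred.
The untolled deadline — 3 years after 5 April 2017 — is 5 April 2020.
The period was tolled for 339 days by the plaintiff's legal incapacity (26 September 2017 to 31 August 2018), pushing the deadline to 10 March 2021.
The period was tolled for 123 days by the defendant's absence from the jurisdiction (6 July 2020 to 6 November 2020), pushing the deadline to 11 July 2021.
No stated provision tolls the period for a pending arbitration, so the interval from 29 July 2019 to 23 September 2019 has no effect on the deadline.
The other events in the timeline have no effect on the limitation period under the stated rules.
Sandoval filed on 2 April 2021, before the 11 July 2021 deadline, so the action is timely.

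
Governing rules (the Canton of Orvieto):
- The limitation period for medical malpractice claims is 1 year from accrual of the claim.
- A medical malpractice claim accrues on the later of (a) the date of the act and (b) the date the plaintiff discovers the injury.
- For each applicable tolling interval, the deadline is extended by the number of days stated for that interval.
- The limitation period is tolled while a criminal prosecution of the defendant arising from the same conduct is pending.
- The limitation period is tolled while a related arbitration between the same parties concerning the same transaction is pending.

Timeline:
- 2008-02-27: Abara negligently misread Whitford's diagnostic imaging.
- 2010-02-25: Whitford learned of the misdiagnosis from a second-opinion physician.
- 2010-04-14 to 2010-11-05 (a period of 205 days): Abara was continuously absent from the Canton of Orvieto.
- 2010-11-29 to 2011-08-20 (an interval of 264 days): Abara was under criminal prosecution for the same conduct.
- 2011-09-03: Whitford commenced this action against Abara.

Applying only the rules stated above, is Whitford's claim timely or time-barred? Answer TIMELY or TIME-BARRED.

Taking the later of the act (2008-02-27) and discovery (2010-02-25), the claim accrued on 2010-02-25.
The untolled deadline — 1 year after 2010-02-25 — is 2011-02-25.
The pending criminal prosecution from 2010-11-29 to 2011-08-20 tolled the period for 264 days, extending the deadline to 2011-11-16.
No stated provision tolls the period for the defendant's absence, so the interval from 2010-04-14 to 2010-11-05 has no effect on the deadline.
Whitford filed on 2011-09-03, before the 2011-11-16 deadline, so the action is timely.

TIMELY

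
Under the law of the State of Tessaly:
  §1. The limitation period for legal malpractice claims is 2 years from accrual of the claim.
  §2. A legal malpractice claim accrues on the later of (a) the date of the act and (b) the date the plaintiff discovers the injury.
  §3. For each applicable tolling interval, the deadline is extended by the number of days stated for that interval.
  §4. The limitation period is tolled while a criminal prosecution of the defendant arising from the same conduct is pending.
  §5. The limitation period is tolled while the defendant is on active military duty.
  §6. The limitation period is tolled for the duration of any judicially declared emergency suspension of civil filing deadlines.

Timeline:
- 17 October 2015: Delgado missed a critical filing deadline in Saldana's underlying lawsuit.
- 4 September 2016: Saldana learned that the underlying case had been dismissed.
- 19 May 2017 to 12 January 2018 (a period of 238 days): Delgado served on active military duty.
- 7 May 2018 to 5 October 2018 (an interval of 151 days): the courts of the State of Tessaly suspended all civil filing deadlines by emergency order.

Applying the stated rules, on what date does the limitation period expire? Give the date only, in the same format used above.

The claim accrued on 4 September 2016 — the later of the 17 October 2015 act and the 4 September 2016 discovery.
The untolled deadline — 2 years after 4 September 2016 — is 4 September 2018.
The period was tolled for 238 days by the defendant's active military service (19 May 2017 to 12 January 2018), pushing the deadline to 30 April 2019.
Because the emergency suspension of filing deadlines ran from 7 May 2018 to 5 October 2018, the deadline is extended by 151 days to 28 September 2019.

28 September 2019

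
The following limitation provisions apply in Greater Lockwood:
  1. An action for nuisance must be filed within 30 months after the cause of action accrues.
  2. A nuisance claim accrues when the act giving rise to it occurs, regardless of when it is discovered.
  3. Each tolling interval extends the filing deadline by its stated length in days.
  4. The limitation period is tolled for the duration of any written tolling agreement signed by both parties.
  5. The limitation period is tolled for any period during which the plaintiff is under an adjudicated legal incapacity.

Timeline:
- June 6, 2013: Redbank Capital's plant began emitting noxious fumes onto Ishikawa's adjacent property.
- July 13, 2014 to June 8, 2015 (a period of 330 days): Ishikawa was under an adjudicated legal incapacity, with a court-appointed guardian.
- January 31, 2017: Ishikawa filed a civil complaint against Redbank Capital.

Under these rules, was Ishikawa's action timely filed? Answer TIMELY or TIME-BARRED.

TIME-BARRED

The cause of action accrued on June 6, 2013, the date of the act.
30 months from June 6, 2013 is December 6, 2015.
The period was tolled for 330 days by the plaintiff's legal incapacity (July 13, 2014 to June 8, 2015), pushing the deadline to October 31, 2016.
Ishikawa filed on January 31, 2017, after the October 31, 2016 deadline, so the action is time-barred.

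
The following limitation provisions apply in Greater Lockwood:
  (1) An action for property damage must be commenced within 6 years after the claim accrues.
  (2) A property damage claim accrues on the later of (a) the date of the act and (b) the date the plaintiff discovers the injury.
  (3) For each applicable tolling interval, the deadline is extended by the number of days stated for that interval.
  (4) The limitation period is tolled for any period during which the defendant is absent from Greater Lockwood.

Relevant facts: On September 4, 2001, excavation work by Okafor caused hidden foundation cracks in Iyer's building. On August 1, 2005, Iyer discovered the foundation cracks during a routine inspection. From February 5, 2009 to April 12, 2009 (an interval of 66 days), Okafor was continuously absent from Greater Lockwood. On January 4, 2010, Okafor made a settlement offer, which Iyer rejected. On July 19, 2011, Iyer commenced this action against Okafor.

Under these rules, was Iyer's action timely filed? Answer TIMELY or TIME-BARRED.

Because discovery on August 1, 2005 post-dates the September 4, 2001 act, accrual under the later-of rule falls on August 1, 2005.
The untolled deadline — 6 years after August 1, 2005 — is August 1, 2011.
Because the defendant's absence from the jurisdiction ran from February 5, 2009 to April 12, 2009, the deadline is extended by 66 days to October 6, 2011.
The other events in the timeline have no effect on the limitation period under the stated rules.
The July 19, 2011 filing precedes the October 6, 2011 deadline; the claim is timely.

TIMELY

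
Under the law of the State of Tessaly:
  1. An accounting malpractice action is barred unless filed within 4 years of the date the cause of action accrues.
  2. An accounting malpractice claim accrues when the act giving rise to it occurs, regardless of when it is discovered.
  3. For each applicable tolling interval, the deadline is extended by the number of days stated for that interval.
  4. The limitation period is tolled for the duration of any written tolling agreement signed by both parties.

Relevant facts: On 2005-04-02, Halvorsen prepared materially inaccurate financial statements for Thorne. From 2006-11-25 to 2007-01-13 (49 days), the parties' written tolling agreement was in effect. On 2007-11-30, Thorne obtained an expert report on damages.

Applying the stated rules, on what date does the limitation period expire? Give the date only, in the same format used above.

The cause of action accrued on 2005-04-02, the date of the act.
Adding the 4 years base period to 2005-04-02 gives a deadline of 2009-04-02, before any tolling.
The written tolling agreement from 2006-11-25 to 2007-01-13 tolled the period for 49 days, extending the deadline to 2009-05-21.
Nothing else in the chronology tolls or restarts the period.

2009-05-21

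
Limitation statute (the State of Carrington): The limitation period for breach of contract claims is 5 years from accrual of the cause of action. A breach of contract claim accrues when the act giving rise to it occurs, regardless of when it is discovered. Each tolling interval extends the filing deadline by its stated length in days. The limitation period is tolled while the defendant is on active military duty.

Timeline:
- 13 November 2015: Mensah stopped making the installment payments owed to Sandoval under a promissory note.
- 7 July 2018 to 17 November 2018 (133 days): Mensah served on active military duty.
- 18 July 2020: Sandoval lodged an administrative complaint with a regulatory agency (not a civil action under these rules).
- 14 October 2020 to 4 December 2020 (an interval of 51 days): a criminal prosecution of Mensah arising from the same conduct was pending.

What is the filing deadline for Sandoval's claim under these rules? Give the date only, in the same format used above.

26 March 2021

The claim accrued on 13 November 2015, when the wrongful act occurred.
5 years from 13 November 2015 is 13 November 2020.
The period was tolled for 133 days by the defendant's active military service (7 July 2018 to 17 November 2018), pushing the deadline to 26 March 2021.
No stated provision tolls the period for a criminal prosecution, so the interval from 14 October 2020 to 4 December 2020 has no effect on the deadline.
Nothing else in the chronology tolls or restarts the period.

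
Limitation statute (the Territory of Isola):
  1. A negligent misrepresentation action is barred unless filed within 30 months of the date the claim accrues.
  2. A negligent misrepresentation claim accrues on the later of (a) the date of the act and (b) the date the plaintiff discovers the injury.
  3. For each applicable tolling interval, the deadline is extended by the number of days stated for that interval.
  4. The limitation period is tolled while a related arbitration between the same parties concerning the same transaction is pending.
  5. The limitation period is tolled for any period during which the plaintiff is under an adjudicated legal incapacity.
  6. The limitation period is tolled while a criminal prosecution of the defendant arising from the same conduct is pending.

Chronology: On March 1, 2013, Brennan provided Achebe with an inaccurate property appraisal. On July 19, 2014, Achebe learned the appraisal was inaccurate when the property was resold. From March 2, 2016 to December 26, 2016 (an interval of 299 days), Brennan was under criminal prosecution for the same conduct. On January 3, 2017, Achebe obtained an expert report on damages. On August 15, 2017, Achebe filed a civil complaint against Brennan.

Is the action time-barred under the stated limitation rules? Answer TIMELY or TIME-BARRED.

TIMELY

Taking the later of the act (March 1, 2013) and discovery (July 19, 2014), the claim accrued on July 19, 2014.
The untolled deadline — 30 months after July 19, 2014 — is January 19, 2017.
Because the pending criminal prosecution ran from March 2, 2016 to December 26, 2016, the deadline is extended by 299 days to November 14, 2017.
Nothing else in the chronology tolls or restarts the period.
Filing on August 15, 2017 beat the November 14, 2017 deadline — the action is timely.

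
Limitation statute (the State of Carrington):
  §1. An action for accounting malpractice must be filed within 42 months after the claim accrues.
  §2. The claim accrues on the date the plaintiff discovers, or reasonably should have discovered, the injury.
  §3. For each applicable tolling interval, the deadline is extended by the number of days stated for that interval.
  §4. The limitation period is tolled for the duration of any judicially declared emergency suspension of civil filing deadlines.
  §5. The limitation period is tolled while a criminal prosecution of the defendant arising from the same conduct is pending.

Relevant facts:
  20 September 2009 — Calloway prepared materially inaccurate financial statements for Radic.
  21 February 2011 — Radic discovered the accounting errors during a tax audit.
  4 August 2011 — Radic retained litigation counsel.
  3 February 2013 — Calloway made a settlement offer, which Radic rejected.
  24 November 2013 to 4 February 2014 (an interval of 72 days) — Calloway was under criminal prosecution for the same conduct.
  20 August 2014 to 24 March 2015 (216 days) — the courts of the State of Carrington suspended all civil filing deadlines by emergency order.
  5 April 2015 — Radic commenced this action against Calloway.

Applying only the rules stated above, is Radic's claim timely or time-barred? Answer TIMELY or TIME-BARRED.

TIMELY

The claim did not accrue until Radic discovered the injury on 21 February 2011; the 20 September 2009 act date does not start the clock under the stated rule.
The untolled deadline — 42 months after 21 February 2011 — is 21 August 2014.
The pending criminal prosecution from 24 November 2013 to 4 February 2014 tolled the period for 72 days, extending the deadline to 1 November 2014.
The period was tolled for 216 days by the emergency suspension of filing deadlines (20 August 2014 to 24 March 2015), pushing the deadline to 5 June 2015.
None of the other events listed affects the running of the period under the stated rules.
Radic filed on 5 April 2015, before the 5 June 2015 deadline, so the action is timely.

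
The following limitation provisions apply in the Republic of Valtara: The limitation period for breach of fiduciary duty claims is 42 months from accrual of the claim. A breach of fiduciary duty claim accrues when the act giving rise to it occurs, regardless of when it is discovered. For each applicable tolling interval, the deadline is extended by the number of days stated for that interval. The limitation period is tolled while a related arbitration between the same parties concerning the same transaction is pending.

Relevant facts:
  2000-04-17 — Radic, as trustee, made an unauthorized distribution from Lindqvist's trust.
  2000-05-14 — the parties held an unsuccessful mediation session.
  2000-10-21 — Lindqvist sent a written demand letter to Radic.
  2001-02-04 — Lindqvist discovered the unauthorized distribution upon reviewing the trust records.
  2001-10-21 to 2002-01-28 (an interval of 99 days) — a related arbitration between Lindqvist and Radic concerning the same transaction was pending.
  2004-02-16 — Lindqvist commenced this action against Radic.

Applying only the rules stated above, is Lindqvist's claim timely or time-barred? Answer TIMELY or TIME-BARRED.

Because the rule ties accrual to occurrence, the claim accrued on 2000-04-17, not on the 2001-02-04 discovery date.
42 months from 2000-04-17 is 2003-10-17.
Because the pending related arbitration ran from 2001-10-21 to 2002-01-28, the deadline is extended by 99 days to 2004-01-24.
The other events in the timeline have no effect on the limitation period under the stated rules.
Filing on 2004-02-16 missed the 2004-01-24 deadline — the action is time-barred.

TIME-BARRED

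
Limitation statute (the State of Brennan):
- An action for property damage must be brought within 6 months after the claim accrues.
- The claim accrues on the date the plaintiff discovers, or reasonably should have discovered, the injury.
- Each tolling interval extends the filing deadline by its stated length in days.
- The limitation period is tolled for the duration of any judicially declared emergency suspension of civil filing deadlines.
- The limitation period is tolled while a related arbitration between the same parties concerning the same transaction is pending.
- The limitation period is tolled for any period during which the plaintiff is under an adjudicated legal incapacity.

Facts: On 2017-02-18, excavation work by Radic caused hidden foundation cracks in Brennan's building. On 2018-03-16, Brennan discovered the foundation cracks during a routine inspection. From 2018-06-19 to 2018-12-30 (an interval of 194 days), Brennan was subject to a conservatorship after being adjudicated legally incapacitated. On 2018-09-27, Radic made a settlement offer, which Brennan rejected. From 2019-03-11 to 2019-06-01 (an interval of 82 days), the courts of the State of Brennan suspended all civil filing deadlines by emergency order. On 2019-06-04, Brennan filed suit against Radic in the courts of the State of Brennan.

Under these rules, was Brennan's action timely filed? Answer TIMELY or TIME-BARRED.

Under the discovery rule, the claim accrued on 2018-03-16, when Brennan discovered the injury — not on the 2017-02-18 date of the underlying act.
The untolled deadline — 6 months after 2018-03-16 — is 2018-09-16.
Because the plaintiff's legal incapacity ran from 2018-06-19 to 2018-12-30, the deadline is extended by 194 days to 2019-03-29.
Because the emergency suspension of filing deadlines ran from 2019-03-11 to 2019-06-01, the deadline is extended by 82 days to 2019-06-19.
Nothing else in the chronology tolls or restarts the period.
The 2019-06-04 filing precedes the 2019-06-19 deadline; the claim is timely.

TIMELY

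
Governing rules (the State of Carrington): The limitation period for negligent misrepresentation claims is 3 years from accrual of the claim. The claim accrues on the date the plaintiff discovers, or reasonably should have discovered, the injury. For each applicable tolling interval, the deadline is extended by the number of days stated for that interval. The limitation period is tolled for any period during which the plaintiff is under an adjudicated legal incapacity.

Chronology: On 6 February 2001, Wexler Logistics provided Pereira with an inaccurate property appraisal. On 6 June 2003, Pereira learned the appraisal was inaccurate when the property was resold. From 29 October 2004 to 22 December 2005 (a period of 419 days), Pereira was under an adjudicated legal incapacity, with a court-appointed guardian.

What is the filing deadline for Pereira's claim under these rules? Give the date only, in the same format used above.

30 July 2007

Accrual is tied to discovery, so the period began on 6 June 2003 rather than on 6 February 2001 when the act occurred.
The untolled deadline — 3 years after 6 June 2003 — is 6 June 2006.
Because the plaintiff's legal incapacity ran from 29 October 2004 to 22 December 2005, the deadline is extended by 419 days to 30 July 2007.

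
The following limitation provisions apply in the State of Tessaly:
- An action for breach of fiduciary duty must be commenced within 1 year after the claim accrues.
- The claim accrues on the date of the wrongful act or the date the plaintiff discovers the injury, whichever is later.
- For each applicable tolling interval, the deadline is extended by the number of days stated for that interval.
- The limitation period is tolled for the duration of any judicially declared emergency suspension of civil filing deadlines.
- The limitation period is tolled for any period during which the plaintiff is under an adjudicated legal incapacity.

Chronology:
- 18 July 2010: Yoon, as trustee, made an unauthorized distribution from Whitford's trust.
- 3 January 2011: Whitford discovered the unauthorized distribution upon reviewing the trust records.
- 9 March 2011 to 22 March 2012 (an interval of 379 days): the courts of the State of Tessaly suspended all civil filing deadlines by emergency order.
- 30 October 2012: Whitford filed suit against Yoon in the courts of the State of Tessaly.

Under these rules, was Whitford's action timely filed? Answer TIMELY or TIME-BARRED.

Taking the later of the act (18 July 2010) and discovery (3 January 2011), the claim accrued on 3 January 2011.
1 year from 3 January 2011 is 3 January 2012.
The emergency suspension of filing deadlines from 9 March 2011 to 22 March 2012 tolled the period for 379 days, extending the deadline to 16 January 2013.
The 30 October 2012 filing precedes the 16 January 2013 deadline; the claim is timely.

TIMELY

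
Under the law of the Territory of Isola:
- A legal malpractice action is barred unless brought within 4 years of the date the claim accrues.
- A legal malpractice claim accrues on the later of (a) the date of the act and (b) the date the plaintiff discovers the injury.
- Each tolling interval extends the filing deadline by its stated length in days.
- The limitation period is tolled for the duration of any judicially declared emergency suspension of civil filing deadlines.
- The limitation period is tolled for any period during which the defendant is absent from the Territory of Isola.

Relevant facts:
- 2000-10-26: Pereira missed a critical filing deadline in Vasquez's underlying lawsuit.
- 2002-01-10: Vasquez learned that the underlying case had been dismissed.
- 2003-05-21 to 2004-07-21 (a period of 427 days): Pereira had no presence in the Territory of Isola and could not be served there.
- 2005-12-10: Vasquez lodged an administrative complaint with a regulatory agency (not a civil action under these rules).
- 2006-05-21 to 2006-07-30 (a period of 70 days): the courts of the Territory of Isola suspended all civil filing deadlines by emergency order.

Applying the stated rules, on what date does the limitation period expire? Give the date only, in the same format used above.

The claim accrued on 2002-01-10 — the later of the 2000-10-26 act and the 2002-01-10 discovery.
The untolled deadline — 4 years after 2002-01-10 — is 2006-01-10.
Because the defendant's absence from the jurisdiction ran from 2003-05-21 to 2004-07-21, the deadline is extended by 427 days to 2007-03-13.
The emergency suspension of filing deadlines from 2006-05-21 to 2006-07-30 tolled the period for 70 days, extending the deadline to 2007-05-22.
Nothing else in the chronology tolls or restarts the period.

2007-05-22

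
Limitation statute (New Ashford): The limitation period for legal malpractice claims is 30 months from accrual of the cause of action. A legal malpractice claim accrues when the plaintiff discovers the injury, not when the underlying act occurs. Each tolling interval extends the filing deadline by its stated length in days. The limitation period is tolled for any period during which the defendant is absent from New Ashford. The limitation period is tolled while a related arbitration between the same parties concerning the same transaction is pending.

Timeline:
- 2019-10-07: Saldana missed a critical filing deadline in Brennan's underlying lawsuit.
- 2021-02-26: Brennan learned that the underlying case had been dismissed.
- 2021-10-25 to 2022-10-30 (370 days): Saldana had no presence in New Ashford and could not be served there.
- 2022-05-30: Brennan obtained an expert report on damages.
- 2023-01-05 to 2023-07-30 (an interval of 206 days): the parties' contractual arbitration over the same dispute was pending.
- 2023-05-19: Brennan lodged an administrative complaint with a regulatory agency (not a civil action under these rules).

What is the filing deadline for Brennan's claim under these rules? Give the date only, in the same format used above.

2025-03-24

Under the discovery rule, the claim accrued on 2021-02-26, when Brennan discovered the injury — not on the 2019-10-07 date of the underlying act.
30 months from 2021-02-26 is 2023-08-26.
Because the defendant's absence from the jurisdiction ran from 2021-10-25 to 2022-10-30, the deadline is extended by 370 days to 2024-08-30.
The pending related arbitration from 2023-01-05 to 2023-07-30 tolled the period for 206 days, extending the deadline to 2025-03-24.
Nothing else in the chronology tolls or restarts the period.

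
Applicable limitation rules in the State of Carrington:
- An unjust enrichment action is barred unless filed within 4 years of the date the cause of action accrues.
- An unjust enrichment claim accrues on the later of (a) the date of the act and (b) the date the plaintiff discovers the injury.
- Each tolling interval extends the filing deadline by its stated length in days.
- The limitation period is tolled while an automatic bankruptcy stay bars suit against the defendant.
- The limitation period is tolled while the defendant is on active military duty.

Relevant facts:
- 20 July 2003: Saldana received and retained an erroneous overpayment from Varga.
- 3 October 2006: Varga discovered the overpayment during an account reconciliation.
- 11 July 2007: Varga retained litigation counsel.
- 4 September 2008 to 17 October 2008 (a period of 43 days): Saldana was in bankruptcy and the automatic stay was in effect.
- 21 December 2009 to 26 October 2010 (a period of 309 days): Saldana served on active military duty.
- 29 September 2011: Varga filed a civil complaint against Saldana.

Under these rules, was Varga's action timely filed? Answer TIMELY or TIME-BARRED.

Because discovery on 3 October 2006 post-dates the 20 July 2003 act, accrual under the later-of rule falls on 3 October 2006.
The untolled deadline — 4 years after 3 October 2006 — is 3 October 2010.
Because the automatic bankruptcy stay ran from 4 September 2008 to 17 October 2008, the deadline is extended by 43 days to 15 November 2010.
The period was tolled for 309 days by the defendant's active military service (21 December 2009 to 26 October 2010), pushing the deadline to 20 September 2011.
Nothing else in the chronology tolls or restarts the period.
The 29 September 2011 filing falls after the 20 September 2011 deadline; the claim is time-barred.

TIME-BARRED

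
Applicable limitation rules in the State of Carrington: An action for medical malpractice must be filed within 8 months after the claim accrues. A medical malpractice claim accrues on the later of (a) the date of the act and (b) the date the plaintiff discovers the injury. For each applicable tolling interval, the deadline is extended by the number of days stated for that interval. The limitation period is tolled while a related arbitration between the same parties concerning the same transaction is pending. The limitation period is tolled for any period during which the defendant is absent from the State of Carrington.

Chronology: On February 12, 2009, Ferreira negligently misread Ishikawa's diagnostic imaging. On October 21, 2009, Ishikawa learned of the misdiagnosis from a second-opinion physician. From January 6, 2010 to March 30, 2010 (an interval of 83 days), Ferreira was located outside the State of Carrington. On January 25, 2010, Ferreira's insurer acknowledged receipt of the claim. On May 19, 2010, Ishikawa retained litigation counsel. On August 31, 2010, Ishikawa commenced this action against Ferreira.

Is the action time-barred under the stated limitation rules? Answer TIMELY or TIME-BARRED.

Because discovery on October 21, 2009 post-dates the February 12, 2009 act, accrual under the later-of rule falls on October 21, 2009.
Adding the 8 months base period to October 21, 2009 gives a deadline of June 21, 2010, before any tolling.
The period was tolled for 83 days by the defendant's absence from the jurisdiction (January 6, 2010 to March 30, 2010), pushing the deadline to September 12, 2010.
Nothing else in the chronology tolls or restarts the period.
Ishikawa filed on August 31, 2010, before the September 12, 2010 deadline, so the action is timely.

TIMELY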